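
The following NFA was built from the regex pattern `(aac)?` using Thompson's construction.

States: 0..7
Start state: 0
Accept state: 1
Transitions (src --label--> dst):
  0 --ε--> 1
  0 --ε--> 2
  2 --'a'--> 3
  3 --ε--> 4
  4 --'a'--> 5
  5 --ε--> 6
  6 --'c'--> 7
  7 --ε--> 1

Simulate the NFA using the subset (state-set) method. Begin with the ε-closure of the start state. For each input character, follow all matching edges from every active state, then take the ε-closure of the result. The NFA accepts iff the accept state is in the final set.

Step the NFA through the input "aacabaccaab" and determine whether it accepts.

S₀ = ε-closure({0}) = {0,1,2}
'a' @ 1: {3,4}
'a' @ 2: {5,6}
'c' @ 3: {1,7}  [accepting]
'a' @ 4: {}  — state set empty
rest 'baccaab' ignored (set empty)
final: {}; accept 1 not in set

Answer: REJECT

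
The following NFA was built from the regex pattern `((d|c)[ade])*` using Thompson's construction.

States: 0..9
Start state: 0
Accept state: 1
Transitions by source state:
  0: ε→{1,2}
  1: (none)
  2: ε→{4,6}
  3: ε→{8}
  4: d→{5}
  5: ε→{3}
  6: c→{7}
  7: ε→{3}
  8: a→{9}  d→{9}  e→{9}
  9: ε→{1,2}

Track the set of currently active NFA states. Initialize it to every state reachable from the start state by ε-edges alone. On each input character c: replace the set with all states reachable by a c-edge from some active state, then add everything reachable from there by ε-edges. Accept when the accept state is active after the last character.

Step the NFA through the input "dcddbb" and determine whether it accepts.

Answer: REJECT

Trace:
S₀ = ε-closure({0}) = {0,1,2,4,6}
'd' @ 1: {3,5,8}
'c' @ 2: {}  — dead — no transitions
rest 'ddbb' ignored (set empty)
final: {}; accept 1 not in set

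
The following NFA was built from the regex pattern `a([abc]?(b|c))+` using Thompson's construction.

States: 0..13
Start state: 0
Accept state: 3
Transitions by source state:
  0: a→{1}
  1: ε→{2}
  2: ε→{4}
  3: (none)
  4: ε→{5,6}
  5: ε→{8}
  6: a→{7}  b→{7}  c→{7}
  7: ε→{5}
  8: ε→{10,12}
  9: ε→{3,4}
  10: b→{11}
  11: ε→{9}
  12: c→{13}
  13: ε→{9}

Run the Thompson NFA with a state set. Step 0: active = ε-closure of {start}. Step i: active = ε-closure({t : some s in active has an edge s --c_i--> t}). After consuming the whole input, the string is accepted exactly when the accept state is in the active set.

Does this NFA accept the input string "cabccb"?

Answer: REJECT

Derivation:
S₀ = ε-closure({0}) = {0}
'c' @ 1: {}  — no active states
rest 'abccb' ignored (set empty)
final: {}; accept 3 not in set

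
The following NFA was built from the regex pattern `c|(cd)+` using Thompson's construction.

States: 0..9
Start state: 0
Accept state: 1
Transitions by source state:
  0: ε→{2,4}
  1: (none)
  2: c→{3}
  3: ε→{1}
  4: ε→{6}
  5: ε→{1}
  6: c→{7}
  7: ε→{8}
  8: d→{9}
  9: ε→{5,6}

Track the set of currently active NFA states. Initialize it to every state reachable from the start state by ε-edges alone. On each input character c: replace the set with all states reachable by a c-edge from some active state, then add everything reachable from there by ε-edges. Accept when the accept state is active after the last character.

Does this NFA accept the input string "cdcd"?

Answer: ACCEPT

Trace:
initial (ε-close {0}): {0,2,4,6}
'c' @ 1: {1,3,7,8}  (accept∈set)
'd' @ 2: {1,5,6,9}  (accept∈set)
'c' @ 3: {7,8}
'd' @ 4: {1,5,6,9}  (accept∈set)
final: {1,5,6,9}; accept 1 in set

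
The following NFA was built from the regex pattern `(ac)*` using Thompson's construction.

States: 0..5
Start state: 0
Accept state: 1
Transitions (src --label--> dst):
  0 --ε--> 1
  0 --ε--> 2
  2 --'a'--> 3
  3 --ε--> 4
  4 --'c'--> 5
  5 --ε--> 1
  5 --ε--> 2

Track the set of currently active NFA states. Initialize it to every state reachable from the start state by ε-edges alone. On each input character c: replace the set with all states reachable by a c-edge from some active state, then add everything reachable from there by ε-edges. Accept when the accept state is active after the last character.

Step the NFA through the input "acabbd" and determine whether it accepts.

Answer: REJECT

Derivation:
start: ε-closure({0}) = {0,1,2}
'a' @ 1: {3,4}
'c' @ 2: {1,2,5}  [accepting]
'a' @ 3: {3,4}
'b' @ 4: {}  — state set empty
rest 'bd' ignored (set empty)
end set {} — state 1 not in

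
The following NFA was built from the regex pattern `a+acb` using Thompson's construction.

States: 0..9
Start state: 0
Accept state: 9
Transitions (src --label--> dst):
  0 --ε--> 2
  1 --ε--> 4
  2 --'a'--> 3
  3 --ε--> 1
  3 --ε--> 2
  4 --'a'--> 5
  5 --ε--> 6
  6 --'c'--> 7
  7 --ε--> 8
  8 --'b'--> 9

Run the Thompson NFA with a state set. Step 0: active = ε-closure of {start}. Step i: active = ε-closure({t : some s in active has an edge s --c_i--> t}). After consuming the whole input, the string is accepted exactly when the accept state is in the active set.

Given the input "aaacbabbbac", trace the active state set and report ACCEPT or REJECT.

Answer: REJECT

Trace:
S₀ = ε-closure({0}) = {0,2}
'a' @ 1: {1,2,3,4}
'a' @ 2: {1,2,3,4,5,6}
'a' @ 3: {1,2,3,4,5,6}
'c' @ 4: {7,8}
'b' @ 5: {9}  (accept∈set)
'a' @ 6: {}  — state set empty
rest 'bbbac' ignored (set empty)
after full input: {}  (accept=9 not in)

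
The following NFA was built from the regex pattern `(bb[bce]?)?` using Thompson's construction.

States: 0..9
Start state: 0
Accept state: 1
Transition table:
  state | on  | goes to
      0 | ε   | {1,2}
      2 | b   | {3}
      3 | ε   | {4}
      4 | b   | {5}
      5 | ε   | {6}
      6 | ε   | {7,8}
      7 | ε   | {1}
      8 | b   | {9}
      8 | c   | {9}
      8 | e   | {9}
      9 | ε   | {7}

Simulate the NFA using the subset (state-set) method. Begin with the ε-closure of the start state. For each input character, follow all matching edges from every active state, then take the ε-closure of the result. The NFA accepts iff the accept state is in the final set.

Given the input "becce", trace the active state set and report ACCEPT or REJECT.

Answer: REJECT

Steps:
start: ε-closure({0}) = {0,1,2}
'b' @ 1: {3,4}
'e' @ 2: {}  — dead — no transitions
rest 'cce' ignored (set empty)
end set {} — state 1 not in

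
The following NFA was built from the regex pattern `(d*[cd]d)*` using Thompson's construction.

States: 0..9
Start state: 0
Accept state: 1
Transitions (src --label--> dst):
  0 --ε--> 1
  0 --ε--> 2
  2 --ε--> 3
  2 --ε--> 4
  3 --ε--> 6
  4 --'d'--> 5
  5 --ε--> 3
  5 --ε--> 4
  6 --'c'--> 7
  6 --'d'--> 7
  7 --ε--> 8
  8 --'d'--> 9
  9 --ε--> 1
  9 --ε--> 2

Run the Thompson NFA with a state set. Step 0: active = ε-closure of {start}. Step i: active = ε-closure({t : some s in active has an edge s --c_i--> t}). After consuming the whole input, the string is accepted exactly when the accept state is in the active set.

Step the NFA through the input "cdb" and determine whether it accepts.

Answer: REJECT

Derivation:
initial (ε-close {0}): {0,1,2,3,4,6}
'c' @ 1: {7,8}
'd' @ 2: {1,2,3,4,6,9}  [accepting]
'b' @ 3: {}  — dead — no transitions
end set {} — state 1 not in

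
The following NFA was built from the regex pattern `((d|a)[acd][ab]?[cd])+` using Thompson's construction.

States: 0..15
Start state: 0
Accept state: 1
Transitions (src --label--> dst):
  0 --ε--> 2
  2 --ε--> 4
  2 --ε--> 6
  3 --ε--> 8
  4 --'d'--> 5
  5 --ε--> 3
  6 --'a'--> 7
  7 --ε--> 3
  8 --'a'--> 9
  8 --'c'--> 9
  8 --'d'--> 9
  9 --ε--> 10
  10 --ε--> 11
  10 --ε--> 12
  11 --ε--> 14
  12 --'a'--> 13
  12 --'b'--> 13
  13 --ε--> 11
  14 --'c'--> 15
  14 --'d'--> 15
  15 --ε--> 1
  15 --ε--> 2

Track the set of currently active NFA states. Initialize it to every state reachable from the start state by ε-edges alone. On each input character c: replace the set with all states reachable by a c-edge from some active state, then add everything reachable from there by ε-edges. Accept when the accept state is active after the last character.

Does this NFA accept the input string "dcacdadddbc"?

Answer: ACCEPT

Derivation:
initial (ε-close {0}): {0,2,4,6}
'd' @ 1: {3,5,8}
'c' @ 2: {9,10,11,12,14}
'a' @ 3: {11,13,14}
'c' @ 4: {1,2,4,6,15}  ✓accept
'd' @ 5: {3,5,8}
'a' @ 6: {9,10,11,12,14}
'd' @ 7: {1,2,4,6,15}  ✓accept
'd' @ 8: {3,5,8}
'd' @ 9: {9,10,11,12,14}
'b' @ 10: {11,13,14}
'c' @ 11: {1,2,4,6,15}  ✓accept
after full input: {1,2,4,6,15}  (accept=1 in)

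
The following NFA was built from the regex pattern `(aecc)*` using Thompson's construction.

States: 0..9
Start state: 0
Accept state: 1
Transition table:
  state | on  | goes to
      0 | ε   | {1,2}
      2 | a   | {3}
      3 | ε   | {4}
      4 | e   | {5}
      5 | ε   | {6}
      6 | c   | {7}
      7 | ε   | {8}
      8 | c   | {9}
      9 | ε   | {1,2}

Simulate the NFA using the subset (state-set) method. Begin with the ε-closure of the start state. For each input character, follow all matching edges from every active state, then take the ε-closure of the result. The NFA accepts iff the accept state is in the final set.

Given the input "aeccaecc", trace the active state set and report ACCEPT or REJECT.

start: ε-closure({0}) = {0,1,2}
'a' @ 1: {3,4}
'e' @ 2: {5,6}
'c' @ 3: {7,8}
'c' @ 4: {1,2,9}  (accept∈set)
'a' @ 5: {3,4}
'e' @ 6: {5,6}
'c' @ 7: {7,8}
'c' @ 8: {1,2,9}  (accept∈set)
after full input: {1,2,9}  (accept=1 in)

Answer: ACCEPT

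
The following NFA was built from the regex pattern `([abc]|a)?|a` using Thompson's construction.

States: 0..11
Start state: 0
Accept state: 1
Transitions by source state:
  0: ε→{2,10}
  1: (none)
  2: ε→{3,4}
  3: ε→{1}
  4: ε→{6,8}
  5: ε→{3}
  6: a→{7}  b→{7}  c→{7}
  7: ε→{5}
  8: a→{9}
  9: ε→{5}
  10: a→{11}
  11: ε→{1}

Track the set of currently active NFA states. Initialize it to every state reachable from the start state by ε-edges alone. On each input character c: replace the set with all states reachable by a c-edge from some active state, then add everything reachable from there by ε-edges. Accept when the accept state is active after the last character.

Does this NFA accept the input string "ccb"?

Answer: REJECT

Derivation:
initial (ε-close {0}): {0,1,2,3,4,6,8,10}
'c' @ 1: {1,3,5,7}  ✓accept
'c' @ 2: {}  — no active states
rest 'b' ignored (set empty)
after full input: {}  (accept=1 not in)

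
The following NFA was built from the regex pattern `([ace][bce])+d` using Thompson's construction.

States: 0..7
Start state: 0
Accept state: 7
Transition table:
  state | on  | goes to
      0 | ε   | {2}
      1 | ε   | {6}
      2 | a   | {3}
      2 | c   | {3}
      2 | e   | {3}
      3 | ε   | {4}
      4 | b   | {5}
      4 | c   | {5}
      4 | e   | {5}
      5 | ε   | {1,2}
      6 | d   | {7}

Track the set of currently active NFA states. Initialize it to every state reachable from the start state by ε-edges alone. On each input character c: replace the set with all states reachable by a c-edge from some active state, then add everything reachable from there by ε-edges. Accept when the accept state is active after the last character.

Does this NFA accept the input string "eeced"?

initial (ε-close {0}): {0,2}
'e' @ 1: {3,4}
'e' @ 2: {1,2,5,6}
'c' @ 3: {3,4}
'e' @ 4: {1,2,5,6}
'd' @ 5: {7}  (accept∈set)
end set {7} — state 7 in

Answer: ACCEPT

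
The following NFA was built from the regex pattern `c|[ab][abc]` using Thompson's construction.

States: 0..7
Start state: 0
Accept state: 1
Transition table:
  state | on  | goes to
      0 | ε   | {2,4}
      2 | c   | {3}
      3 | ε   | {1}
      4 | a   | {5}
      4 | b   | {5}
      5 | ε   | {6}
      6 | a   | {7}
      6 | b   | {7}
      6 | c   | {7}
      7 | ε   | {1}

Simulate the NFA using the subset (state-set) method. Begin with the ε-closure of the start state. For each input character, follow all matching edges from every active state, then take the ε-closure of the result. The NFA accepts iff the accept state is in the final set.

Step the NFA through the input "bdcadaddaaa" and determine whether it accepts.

Answer: REJECT

Derivation:
S₀ = ε-closure({0}) = {0,2,4}
'b' @ 1: {5,6}
'd' @ 2: {}  — no active states
rest 'cadaddaaa' ignored (set empty)
end set {} — state 1 not in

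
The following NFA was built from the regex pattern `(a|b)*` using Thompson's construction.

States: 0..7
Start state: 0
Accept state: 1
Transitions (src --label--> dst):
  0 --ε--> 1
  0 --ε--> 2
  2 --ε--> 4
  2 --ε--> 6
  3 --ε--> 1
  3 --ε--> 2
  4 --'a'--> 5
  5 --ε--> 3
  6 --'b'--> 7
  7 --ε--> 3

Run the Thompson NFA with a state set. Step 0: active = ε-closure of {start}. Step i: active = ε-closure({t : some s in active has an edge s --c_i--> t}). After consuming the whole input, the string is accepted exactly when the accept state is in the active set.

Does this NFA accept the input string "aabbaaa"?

initial (ε-close {0}): {0,1,2,4,6}
'a' @ 1: {1,2,3,4,5,6}  [accepting]
'a' @ 2: {1,2,3,4,5,6}  [accepting]
'b' @ 3: {1,2,3,4,6,7}  [accepting]
'b' @ 4: {1,2,3,4,6,7}  [accepting]
'a' @ 5: {1,2,3,4,5,6}  [accepting]
'a' @ 6: {1,2,3,4,5,6}  [accepting]
'a' @ 7: {1,2,3,4,5,6}  [accepting]
after full input: {1,2,3,4,5,6}  (accept=1 in)

Answer: ACCEPT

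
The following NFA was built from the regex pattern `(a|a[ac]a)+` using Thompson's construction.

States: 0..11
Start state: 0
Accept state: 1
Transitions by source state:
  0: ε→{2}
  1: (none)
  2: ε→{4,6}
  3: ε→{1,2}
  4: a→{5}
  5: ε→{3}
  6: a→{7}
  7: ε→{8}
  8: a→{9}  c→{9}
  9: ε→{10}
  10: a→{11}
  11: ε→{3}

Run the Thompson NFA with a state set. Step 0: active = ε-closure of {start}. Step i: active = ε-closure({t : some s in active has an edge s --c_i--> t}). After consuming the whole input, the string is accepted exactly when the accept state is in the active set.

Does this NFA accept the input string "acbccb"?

Answer: REJECT

Trace:
S₀ = ε-closure({0}) = {0,2,4,6}
'a' @ 1: {1,2,3,4,5,6,7,8}  (accept∈set)
'c' @ 2: {9,10}
'b' @ 3: {}  — no active states
rest 'ccb' ignored (set empty)
final: {}; accept 1 not in set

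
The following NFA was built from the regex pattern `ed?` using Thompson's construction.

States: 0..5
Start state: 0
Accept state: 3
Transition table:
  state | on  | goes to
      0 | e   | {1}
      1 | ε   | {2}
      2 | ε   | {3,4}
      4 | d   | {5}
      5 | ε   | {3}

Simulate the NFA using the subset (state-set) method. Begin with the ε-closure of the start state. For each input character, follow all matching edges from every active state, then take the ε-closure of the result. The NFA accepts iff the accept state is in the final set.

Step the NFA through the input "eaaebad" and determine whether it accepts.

initial (ε-close {0}): {0}
'e' @ 1: {1,2,3,4}  [accepting]
'a' @ 2: {}  — dead — no transitions
rest 'aebad' ignored (set empty)
final: {}; accept 3 not in set

Answer: REJECT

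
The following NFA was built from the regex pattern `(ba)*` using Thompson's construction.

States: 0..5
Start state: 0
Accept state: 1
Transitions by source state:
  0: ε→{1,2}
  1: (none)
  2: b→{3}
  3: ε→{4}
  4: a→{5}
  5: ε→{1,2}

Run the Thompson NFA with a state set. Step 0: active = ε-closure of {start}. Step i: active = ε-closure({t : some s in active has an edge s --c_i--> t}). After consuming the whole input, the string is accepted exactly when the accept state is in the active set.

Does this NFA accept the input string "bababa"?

Answer: ACCEPT

Trace:
initial (ε-close {0}): {0,1,2}
'b' @ 1: {3,4}
'a' @ 2: {1,2,5}  ✓accept
'b' @ 3: {3,4}
'a' @ 4: {1,2,5}  ✓accept
'b' @ 5: {3,4}
'a' @ 6: {1,2,5}  ✓accept
after full input: {1,2,5}  (accept=1 in)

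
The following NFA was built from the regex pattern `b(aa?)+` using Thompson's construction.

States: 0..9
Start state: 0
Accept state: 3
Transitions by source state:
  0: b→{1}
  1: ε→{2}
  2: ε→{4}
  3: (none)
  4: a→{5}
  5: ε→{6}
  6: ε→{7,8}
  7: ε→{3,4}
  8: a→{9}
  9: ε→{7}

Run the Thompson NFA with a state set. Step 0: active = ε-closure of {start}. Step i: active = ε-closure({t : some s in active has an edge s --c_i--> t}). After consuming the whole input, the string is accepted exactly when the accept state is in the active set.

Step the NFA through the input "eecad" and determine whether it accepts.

Answer: REJECT

Trace:
initial (ε-close {0}): {0}
'e' @ 1: {}  — no active states
rest 'ecad' ignored (set empty)
end set {} — state 3 not in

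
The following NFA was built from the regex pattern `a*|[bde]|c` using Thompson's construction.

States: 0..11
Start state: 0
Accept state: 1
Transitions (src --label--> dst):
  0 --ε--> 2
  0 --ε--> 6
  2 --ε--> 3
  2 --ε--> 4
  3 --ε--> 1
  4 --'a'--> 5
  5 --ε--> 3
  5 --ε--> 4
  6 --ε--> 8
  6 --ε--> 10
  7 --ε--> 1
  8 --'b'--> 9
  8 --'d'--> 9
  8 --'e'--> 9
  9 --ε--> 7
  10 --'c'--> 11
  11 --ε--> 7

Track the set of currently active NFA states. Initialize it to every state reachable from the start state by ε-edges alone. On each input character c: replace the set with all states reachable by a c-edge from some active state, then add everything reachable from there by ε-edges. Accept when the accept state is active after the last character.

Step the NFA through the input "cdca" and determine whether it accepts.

S₀ = ε-closure({0}) = {0,1,2,3,4,6,8,10}
'c' @ 1: {1,7,11}  (accept∈set)
'd' @ 2: {}  — no active states
rest 'ca' ignored (set empty)
after full input: {}  (accept=1 not in)

Answer: REJECT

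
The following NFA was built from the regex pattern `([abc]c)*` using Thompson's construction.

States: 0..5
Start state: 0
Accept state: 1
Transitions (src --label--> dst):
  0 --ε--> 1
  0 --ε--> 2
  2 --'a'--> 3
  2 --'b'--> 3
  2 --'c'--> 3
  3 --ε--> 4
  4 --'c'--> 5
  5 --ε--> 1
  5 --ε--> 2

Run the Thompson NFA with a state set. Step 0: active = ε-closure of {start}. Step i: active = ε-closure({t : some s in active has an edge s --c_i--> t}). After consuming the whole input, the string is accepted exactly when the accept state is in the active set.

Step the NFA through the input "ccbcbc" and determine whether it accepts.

start: ε-closure({0}) = {0,1,2}
'c' @ 1: {3,4}
'c' @ 2: {1,2,5}  (accept∈set)
'b' @ 3: {3,4}
'c' @ 4: {1,2,5}  (accept∈set)
'b' @ 5: {3,4}
'c' @ 6: {1,2,5}  (accept∈set)
end set {1,2,5} — state 1 in

Answer: ACCEPT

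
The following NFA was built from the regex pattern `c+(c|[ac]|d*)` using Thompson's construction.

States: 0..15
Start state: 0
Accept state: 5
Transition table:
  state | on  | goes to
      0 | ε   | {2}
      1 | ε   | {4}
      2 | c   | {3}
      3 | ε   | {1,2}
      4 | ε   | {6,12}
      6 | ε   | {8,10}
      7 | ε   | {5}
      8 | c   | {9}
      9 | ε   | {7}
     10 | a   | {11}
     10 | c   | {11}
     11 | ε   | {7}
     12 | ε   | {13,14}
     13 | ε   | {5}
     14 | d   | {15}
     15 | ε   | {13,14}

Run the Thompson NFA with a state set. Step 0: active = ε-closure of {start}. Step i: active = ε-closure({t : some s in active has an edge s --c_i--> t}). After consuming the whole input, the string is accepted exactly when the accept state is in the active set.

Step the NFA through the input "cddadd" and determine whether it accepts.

Answer: REJECT

Steps:
S₀ = ε-closure({0}) = {0,2}
'c' @ 1: {1,2,3,4,5,6,8,10,12,13,14}  (accept∈set)
'd' @ 2: {5,13,14,15}  (accept∈set)
'd' @ 3: {5,13,14,15}  (accept∈set)
'a' @ 4: {}  — state set empty
rest 'dd' ignored (set empty)
end set {} — state 5 not in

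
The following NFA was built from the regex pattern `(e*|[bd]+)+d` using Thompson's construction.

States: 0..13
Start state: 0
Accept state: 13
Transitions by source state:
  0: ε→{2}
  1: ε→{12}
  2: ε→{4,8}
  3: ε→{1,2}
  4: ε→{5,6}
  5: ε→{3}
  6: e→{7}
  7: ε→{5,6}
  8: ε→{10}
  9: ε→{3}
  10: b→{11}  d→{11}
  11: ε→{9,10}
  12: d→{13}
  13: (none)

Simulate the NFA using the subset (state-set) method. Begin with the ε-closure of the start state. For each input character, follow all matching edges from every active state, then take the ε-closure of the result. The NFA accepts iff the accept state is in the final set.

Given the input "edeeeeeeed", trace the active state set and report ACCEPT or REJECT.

start: ε-closure({0}) = {0,1,2,3,4,5,6,8,10,12}
'e' @ 1: {1,2,3,4,5,6,7,8,10,12}
'd' @ 2: {1,2,3,4,5,6,8,9,10,11,12,13}  ✓accept
'e' @ 3: {1,2,3,4,5,6,7,8,10,12}
'e' @ 4: {1,2,3,4,5,6,7,8,10,12}
'e' @ 5: {1,2,3,4,5,6,7,8,10,12}
'e' @ 6: {1,2,3,4,5,6,7,8,10,12}
'e' @ 7: {1,2,3,4,5,6,7,8,10,12}
'e' @ 8: {1,2,3,4,5,6,7,8,10,12}
'e' @ 9: {1,2,3,4,5,6,7,8,10,12}
'd' @ 10: {1,2,3,4,5,6,8,9,10,11,12,13}  ✓accept
end set {1,2,3,4,5,6,8,9,10,11,12,13} — state 13 in

Answer: ACCEPT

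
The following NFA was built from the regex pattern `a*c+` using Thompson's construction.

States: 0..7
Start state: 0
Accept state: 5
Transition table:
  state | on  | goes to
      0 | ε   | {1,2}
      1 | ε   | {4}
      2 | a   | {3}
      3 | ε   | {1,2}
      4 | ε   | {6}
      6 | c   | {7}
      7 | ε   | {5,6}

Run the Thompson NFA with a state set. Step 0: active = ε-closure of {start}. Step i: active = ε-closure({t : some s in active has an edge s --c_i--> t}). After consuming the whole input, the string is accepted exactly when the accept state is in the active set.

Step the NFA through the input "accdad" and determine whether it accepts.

S₀ = ε-closure({0}) = {0,1,2,4,6}
'a' @ 1: {1,2,3,4,6}
'c' @ 2: {5,6,7}  ✓accept
'c' @ 3: {5,6,7}  ✓accept
'd' @ 4: {}  — state set empty
rest 'ad' ignored (set empty)
end set {} — state 5 not in

Answer: REJECT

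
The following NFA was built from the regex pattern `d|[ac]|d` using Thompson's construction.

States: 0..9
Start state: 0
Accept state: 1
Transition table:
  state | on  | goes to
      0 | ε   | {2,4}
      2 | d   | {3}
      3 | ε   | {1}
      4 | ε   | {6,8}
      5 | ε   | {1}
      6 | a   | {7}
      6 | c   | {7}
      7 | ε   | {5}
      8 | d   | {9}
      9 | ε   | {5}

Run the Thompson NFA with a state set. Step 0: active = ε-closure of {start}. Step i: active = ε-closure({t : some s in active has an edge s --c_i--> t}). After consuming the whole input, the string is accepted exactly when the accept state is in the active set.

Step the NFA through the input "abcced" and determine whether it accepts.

S₀ = ε-closure({0}) = {0,2,4,6,8}
'a' @ 1: {1,5,7}  [accepting]
'b' @ 2: {}  — no active states
rest 'cced' ignored (set empty)
after full input: {}  (accept=1 not in)

Answer: REJECT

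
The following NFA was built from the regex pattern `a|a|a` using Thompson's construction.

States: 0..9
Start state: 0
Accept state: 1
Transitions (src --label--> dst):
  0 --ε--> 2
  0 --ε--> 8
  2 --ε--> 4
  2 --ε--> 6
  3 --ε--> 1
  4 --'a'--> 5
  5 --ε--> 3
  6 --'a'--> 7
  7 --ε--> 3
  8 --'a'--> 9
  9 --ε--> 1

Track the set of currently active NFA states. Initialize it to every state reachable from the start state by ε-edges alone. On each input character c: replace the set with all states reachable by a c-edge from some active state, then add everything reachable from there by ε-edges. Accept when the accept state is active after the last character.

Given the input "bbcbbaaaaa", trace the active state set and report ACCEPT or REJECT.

Answer: REJECT

Steps:
start: ε-closure({0}) = {0,2,4,6,8}
'b' @ 1: {}  — state set empty
rest 'bcbbaaaaa' ignored (set empty)
after full input: {}  (accept=1 not in)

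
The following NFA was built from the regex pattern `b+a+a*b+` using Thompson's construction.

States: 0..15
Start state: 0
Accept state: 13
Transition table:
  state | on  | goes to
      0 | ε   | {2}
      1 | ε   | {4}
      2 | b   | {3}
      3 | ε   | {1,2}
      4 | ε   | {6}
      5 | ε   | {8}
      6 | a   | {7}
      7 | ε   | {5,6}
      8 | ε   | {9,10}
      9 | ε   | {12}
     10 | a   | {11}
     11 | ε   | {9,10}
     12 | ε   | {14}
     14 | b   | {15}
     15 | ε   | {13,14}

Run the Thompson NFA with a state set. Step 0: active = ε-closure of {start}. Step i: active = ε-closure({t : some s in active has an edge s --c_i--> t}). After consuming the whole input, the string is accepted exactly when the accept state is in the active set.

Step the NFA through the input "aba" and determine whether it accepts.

initial (ε-close {0}): {0,2}
'a' @ 1: {}  — dead — no transitions
rest 'ba' ignored (set empty)
after full input: {}  (accept=13 not in)

Answer: REJECT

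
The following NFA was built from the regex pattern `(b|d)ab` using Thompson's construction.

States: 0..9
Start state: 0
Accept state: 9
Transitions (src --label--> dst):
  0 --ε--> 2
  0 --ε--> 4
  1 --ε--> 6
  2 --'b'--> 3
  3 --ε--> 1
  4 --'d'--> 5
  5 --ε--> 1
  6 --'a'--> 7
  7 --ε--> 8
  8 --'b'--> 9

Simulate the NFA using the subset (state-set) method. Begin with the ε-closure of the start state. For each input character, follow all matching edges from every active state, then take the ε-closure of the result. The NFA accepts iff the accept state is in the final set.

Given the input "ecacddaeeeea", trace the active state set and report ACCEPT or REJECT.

start: ε-closure({0}) = {0,2,4}
'e' @ 1: {}  — state set empty
rest 'cacddaeeeea' ignored (set empty)
after full input: {}  (accept=9 not in)

Answer: REJECT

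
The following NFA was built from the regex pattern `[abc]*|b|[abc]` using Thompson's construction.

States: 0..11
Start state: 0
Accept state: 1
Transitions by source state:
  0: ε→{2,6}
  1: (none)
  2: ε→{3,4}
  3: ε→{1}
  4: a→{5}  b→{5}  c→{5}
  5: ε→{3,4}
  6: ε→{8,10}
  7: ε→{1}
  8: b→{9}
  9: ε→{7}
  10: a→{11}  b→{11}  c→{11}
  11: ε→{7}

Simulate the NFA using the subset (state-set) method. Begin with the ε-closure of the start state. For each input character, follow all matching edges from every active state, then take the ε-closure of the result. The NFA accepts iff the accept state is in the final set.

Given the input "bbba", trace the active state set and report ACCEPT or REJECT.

Answer: ACCEPT

Steps:
start: ε-closure({0}) = {0,1,2,3,4,6,8,10}
'b' @ 1: {1,3,4,5,7,9,11}  ✓accept
'b' @ 2: {1,3,4,5}  ✓accept
'b' @ 3: {1,3,4,5}  ✓accept
'a' @ 4: {1,3,4,5}  ✓accept
final: {1,3,4,5}; accept 1 in set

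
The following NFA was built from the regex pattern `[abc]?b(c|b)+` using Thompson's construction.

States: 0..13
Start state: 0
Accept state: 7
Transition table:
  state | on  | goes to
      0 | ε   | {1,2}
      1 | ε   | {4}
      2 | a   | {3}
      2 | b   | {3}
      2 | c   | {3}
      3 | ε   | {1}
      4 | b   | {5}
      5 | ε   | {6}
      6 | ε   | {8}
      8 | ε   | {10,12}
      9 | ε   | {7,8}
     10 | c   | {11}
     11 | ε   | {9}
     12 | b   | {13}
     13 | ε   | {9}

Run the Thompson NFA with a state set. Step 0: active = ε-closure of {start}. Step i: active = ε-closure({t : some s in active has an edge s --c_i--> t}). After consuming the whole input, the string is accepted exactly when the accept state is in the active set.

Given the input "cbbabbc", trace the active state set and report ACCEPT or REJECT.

Answer: REJECT

Trace:
initial (ε-close {0}): {0,1,2,4}
'c' @ 1: {1,3,4}
'b' @ 2: {5,6,8,10,12}
'b' @ 3: {7,8,9,10,12,13}  (accept∈set)
'a' @ 4: {}  — dead — no transitions
rest 'bbc' ignored (set empty)
final: {}; accept 7 not in set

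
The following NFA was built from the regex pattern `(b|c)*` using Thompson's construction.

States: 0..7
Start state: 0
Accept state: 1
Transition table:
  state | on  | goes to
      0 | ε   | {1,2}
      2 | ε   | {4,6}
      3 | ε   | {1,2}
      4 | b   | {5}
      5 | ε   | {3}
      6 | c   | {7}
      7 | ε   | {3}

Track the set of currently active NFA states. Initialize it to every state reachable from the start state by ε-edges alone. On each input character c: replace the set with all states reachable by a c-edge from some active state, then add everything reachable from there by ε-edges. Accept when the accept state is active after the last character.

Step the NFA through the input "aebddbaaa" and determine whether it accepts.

initial (ε-close {0}): {0,1,2,4,6}
'a' @ 1: {}  — dead — no transitions
rest 'ebddbaaa' ignored (set empty)
after full input: {}  (accept=1 not in)

Answer: REJECT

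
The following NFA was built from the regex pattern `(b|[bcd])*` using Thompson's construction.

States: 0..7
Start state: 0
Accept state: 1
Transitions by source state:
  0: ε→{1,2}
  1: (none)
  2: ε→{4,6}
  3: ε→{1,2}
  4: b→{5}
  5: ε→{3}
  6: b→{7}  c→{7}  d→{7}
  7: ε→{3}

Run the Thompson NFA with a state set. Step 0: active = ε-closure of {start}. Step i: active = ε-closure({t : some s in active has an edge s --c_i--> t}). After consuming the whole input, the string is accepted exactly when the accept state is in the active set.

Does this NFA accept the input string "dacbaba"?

Answer: REJECT

Derivation:
initial (ε-close {0}): {0,1,2,4,6}
'd' @ 1: {1,2,3,4,6,7}  ✓accept
'a' @ 2: {}  — state set empty
rest 'cbaba' ignored (set empty)
final: {}; accept 1 not in set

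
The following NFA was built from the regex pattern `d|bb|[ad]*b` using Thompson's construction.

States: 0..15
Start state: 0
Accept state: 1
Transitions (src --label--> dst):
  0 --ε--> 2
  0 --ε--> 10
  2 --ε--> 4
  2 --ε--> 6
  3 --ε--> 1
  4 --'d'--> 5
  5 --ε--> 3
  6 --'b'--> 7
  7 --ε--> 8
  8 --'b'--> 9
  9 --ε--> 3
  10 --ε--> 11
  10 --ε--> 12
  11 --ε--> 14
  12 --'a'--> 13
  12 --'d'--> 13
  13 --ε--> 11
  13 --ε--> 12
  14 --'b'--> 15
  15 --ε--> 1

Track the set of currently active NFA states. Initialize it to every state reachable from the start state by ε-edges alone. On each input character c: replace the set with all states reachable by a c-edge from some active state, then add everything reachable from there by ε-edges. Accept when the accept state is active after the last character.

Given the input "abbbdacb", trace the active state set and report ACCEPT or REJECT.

initial (ε-close {0}): {0,2,4,6,10,11,12,14}
'a' @ 1: {11,12,13,14}
'b' @ 2: {1,15}  (accept∈set)
'b' @ 3: {}  — state set empty
rest 'bdacb' ignored (set empty)
end set {} — state 1 not in

Answer: REJECT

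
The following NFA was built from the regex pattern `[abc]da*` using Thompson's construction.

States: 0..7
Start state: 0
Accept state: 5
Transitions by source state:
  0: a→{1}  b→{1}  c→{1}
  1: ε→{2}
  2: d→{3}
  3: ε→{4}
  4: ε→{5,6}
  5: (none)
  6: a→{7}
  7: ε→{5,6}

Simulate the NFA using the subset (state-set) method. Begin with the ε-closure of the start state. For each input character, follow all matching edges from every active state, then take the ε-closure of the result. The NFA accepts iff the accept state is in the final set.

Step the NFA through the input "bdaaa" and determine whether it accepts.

start: ε-closure({0}) = {0}
'b' @ 1: {1,2}
'd' @ 2: {3,4,5,6}  [accepting]
'a' @ 3: {5,6,7}  [accepting]
'a' @ 4: {5,6,7}  [accepting]
'a' @ 5: {5,6,7}  [accepting]
end set {5,6,7} — state 5 in

Answer: ACCEPT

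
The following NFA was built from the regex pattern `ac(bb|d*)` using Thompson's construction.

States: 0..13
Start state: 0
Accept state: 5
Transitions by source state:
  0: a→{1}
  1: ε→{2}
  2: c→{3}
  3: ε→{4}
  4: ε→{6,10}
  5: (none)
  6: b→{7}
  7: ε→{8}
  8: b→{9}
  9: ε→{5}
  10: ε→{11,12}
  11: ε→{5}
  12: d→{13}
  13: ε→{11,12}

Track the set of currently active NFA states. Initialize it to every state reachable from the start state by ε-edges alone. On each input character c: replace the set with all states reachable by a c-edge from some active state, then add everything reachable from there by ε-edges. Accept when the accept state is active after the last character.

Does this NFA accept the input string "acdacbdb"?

start: ε-closure({0}) = {0}
'a' @ 1: {1,2}
'c' @ 2: {3,4,5,6,10,11,12}  (accept∈set)
'd' @ 3: {5,11,12,13}  (accept∈set)
'a' @ 4: {}  — dead — no transitions
rest 'cbdb' ignored (set empty)
final: {}; accept 5 not in set

Answer: REJECT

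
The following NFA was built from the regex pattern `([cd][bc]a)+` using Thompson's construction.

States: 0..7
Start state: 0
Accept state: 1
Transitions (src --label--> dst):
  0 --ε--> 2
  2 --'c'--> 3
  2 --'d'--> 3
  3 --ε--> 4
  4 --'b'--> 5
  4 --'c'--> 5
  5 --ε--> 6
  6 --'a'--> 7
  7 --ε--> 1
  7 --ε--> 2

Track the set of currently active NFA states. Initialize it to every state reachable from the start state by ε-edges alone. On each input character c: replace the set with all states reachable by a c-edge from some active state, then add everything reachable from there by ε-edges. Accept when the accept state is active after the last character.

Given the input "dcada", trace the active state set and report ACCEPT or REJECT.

Answer: REJECT

Steps:
start: ε-closure({0}) = {0,2}
'd' @ 1: {3,4}
'c' @ 2: {5,6}
'a' @ 3: {1,2,7}  [accepting]
'd' @ 4: {3,4}
'a' @ 5: {}  — state set empty
final: {}; accept 1 not in set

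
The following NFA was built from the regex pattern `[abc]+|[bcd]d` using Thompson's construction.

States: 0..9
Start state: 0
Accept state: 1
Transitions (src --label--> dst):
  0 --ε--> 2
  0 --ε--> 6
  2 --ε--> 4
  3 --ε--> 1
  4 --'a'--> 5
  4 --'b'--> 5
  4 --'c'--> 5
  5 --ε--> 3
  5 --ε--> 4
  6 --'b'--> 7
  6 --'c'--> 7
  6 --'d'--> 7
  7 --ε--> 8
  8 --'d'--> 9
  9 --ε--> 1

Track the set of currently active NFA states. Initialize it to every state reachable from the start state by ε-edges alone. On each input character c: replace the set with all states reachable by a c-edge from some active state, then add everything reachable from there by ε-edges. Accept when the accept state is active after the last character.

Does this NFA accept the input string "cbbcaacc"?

initial (ε-close {0}): {0,2,4,6}
'c' @ 1: {1,3,4,5,7,8}  ✓accept
'b' @ 2: {1,3,4,5}  ✓accept
'b' @ 3: {1,3,4,5}  ✓accept
'c' @ 4: {1,3,4,5}  ✓accept
'a' @ 5: {1,3,4,5}  ✓accept
'a' @ 6: {1,3,4,5}  ✓accept
'c' @ 7: {1,3,4,5}  ✓accept
'c' @ 8: {1,3,4,5}  ✓accept
after full input: {1,3,4,5}  (accept=1 in)

Answer: ACCEPT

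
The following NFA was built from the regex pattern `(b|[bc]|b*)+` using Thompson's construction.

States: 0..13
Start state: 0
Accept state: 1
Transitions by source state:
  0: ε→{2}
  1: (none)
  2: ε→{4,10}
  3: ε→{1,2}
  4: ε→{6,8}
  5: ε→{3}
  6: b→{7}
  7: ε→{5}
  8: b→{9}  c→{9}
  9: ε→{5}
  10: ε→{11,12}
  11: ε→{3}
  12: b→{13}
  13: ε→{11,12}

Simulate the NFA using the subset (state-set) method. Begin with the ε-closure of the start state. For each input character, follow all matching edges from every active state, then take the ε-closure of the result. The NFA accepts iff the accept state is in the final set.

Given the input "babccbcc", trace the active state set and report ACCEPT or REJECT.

Answer: REJECT

Derivation:
initial (ε-close {0}): {0,1,2,3,4,6,8,10,11,12}
'b' @ 1: {1,2,3,4,5,6,7,8,9,10,11,12,13}  [accepting]
'a' @ 2: {}  — no active states
rest 'bccbcc' ignored (set empty)
final: {}; accept 1 not in set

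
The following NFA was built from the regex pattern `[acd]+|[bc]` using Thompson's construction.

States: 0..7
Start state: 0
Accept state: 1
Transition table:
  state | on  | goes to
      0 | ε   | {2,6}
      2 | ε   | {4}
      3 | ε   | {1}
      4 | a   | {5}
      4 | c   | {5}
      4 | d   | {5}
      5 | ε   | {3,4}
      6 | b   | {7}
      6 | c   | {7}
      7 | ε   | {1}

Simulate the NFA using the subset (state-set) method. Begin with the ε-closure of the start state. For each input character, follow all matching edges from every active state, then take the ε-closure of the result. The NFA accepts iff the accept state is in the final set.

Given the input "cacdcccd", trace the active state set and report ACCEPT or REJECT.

Answer: ACCEPT

Derivation:
S₀ = ε-closure({0}) = {0,2,4,6}
'c' @ 1: {1,3,4,5,7}  (accept∈set)
'a' @ 2: {1,3,4,5}  (accept∈set)
'c' @ 3: {1,3,4,5}  (accept∈set)
'd' @ 4: {1,3,4,5}  (accept∈set)
'c' @ 5: {1,3,4,5}  (accept∈set)
'c' @ 6: {1,3,4,5}  (accept∈set)
'c' @ 7: {1,3,4,5}  (accept∈set)
'd' @ 8: {1,3,4,5}  (accept∈set)
final: {1,3,4,5}; accept 1 in set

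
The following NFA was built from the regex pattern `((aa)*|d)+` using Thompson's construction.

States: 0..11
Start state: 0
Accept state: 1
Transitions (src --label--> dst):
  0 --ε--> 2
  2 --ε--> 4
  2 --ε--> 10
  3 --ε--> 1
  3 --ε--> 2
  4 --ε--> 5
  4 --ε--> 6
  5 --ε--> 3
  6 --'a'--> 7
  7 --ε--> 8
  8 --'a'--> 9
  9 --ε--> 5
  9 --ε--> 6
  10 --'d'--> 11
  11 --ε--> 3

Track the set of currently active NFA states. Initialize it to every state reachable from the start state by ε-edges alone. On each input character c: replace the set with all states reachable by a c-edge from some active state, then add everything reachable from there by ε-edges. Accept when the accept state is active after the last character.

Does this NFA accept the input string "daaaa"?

Answer: ACCEPT

Steps:
initial (ε-close {0}): {0,1,2,3,4,5,6,10}
'd' @ 1: {1,2,3,4,5,6,10,11}  (accept∈set)
'a' @ 2: {7,8}
'a' @ 3: {1,2,3,4,5,6,9,10}  (accept∈set)
'a' @ 4: {7,8}
'a' @ 5: {1,2,3,4,5,6,9,10}  (accept∈set)
after full input: {1,2,3,4,5,6,9,10}  (accept=1 in)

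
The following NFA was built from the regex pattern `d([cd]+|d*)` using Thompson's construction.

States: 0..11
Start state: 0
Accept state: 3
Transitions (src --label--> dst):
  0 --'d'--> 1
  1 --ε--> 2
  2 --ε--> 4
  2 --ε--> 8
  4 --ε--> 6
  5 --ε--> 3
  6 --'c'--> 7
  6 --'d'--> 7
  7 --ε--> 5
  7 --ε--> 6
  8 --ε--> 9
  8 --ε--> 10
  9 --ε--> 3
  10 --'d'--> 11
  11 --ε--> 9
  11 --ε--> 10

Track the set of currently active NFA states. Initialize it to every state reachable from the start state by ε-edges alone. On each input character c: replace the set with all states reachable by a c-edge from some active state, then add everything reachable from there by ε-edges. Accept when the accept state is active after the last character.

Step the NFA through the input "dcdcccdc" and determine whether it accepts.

initial (ε-close {0}): {0}
'd' @ 1: {1,2,3,4,6,8,9,10}  (accept∈set)
'c' @ 2: {3,5,6,7}  (accept∈set)
'd' @ 3: {3,5,6,7}  (accept∈set)
'c' @ 4: {3,5,6,7}  (accept∈set)
'c' @ 5: {3,5,6,7}  (accept∈set)
'c' @ 6: {3,5,6,7}  (accept∈set)
'd' @ 7: {3,5,6,7}  (accept∈set)
'c' @ 8: {3,5,6,7}  (accept∈set)
after full input: {3,5,6,7}  (accept=3 in)

Answer: ACCEPT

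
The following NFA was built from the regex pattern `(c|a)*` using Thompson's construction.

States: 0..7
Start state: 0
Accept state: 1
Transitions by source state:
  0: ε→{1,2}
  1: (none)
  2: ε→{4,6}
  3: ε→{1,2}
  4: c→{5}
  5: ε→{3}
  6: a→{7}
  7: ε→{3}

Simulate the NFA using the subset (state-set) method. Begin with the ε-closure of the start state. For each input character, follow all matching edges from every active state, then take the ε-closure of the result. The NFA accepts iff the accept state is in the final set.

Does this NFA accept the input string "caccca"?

start: ε-closure({0}) = {0,1,2,4,6}
'c' @ 1: {1,2,3,4,5,6}  (accept∈set)
'a' @ 2: {1,2,3,4,6,7}  (accept∈set)
'c' @ 3: {1,2,3,4,5,6}  (accept∈set)
'c' @ 4: {1,2,3,4,5,6}  (accept∈set)
'c' @ 5: {1,2,3,4,5,6}  (accept∈set)
'a' @ 6: {1,2,3,4,6,7}  (accept∈set)
end set {1,2,3,4,6,7} — state 1 in

Answer: ACCEPT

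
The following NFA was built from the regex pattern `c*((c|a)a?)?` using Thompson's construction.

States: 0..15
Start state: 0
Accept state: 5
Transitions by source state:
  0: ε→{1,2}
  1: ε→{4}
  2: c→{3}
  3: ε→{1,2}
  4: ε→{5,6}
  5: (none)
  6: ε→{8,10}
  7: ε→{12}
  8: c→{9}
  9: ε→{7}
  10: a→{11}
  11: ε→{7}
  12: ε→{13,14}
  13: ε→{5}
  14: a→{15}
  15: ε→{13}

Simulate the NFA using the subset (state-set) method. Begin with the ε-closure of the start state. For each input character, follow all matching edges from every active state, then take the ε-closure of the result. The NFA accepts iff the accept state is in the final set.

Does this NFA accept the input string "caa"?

S₀ = ε-closure({0}) = {0,1,2,4,5,6,8,10}
'c' @ 1: {1,2,3,4,5,6,7,8,9,10,12,13,14}  ✓accept
'a' @ 2: {5,7,11,12,13,14,15}  ✓accept
'a' @ 3: {5,13,15}  ✓accept
after full input: {5,13,15}  (accept=5 in)

Answer: ACCEPT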